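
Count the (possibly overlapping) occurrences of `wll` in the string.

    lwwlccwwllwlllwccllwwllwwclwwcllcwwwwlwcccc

Sliding a length-3 window over the 43 characters (41 positions):
  position 8–10: wll
  position 11–13: wll
  position 21–23: wll

3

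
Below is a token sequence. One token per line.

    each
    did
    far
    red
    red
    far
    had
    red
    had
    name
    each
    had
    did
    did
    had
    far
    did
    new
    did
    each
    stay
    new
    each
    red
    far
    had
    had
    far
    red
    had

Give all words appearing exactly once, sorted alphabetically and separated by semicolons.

name; stay

Unigram counts meeting the condition (exactly once):
  name: 1
  stay: 1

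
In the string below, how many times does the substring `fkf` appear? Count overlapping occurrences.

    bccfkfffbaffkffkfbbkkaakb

Sliding a length-3 window over the 25 characters (23 positions):
  position 4–6: fkf
  position 12–14: fkf
  position 15–17: fkf

3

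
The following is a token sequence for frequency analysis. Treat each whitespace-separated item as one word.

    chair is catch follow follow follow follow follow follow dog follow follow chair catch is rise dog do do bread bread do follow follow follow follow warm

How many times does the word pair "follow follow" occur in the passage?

9

Scanning the 26 overlapping bigram windows for "follow follow":
  position 4–5: follow follow
  position 5–6: follow follow
  position 6–7: follow follow
  position 7–8: follow follow
  position 8–9: follow follow
  position 11–12: follow follow
  position 23–24: follow follow
  position 24–25: follow follow
  position 25–26: follow follow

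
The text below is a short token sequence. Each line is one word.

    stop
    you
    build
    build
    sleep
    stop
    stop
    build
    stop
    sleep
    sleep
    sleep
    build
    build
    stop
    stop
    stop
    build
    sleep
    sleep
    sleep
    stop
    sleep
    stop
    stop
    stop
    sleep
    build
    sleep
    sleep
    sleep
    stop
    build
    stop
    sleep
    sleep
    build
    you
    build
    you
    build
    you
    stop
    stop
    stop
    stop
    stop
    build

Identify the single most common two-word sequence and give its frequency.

Bigram frequencies (highest first):
  stop stop: 9
  sleep sleep: 7
  sleep stop: 4
  stop build: 4
  stop sleep: 4
  you build: 3
  … (7 more, each ≤ 3)

"stop stop", 9 times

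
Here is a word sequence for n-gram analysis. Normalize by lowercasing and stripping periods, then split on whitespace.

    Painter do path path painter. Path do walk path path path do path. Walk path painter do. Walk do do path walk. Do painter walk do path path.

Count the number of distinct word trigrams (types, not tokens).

28 tokens → 26 trigram windows in total.
Repeated trigrams (each contributes count−1 duplicates):
  do path path: 2
  do path walk: 2
2 duplicate windows → 26 − 2 = 24 distinct.

24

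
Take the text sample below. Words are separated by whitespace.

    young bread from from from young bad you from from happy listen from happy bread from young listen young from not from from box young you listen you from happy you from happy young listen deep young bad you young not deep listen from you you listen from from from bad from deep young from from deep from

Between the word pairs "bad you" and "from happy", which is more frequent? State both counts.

"bad you": 2 occurrences
"from happy": 4 occurrences

"from happy" (4 vs 2)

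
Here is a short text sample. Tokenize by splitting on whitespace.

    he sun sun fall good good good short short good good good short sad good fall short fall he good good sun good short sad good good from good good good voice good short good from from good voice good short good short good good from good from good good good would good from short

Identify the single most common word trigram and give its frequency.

"good good good", 4 times

Trigram frequencies (highest first):
  good good good: 4
  good from good: 3
  good short good: 3
  good good short: 2
  short good good: 2
  good short sad: 2
  … (32 more, each ≤ 2)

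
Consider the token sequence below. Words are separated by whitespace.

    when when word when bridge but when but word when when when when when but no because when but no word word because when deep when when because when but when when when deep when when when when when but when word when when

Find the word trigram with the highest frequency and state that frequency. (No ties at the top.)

Trigram frequencies (highest first):
  when when when: 7
  when word when: 2
  word when when: 2
  when when but: 2
  when but no: 2
  because when but: 2
  … (22 more, each ≤ 2)

"when when when", 7 times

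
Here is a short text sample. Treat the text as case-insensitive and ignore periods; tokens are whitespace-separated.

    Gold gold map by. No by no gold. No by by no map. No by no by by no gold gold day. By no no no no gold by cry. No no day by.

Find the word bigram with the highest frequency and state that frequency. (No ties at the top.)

"by no", 6 times

Bigram frequencies (highest first):
  by no: 6
  no by: 4
  no no: 4
  no gold: 3
  gold gold: 2
  by by: 2
  … (11 more, each ≤ 2)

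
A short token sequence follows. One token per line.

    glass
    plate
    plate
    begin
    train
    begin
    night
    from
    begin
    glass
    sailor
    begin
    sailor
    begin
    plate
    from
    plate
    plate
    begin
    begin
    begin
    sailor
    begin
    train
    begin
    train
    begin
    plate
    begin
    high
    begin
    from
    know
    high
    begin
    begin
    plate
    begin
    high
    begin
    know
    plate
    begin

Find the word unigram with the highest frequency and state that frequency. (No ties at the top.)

"begin", 18 times

Unigram frequencies (highest first):
  begin: 18
  plate: 8
  train: 3
  from: 3
  sailor: 3
  high: 3
  … (3 more, each ≤ 2)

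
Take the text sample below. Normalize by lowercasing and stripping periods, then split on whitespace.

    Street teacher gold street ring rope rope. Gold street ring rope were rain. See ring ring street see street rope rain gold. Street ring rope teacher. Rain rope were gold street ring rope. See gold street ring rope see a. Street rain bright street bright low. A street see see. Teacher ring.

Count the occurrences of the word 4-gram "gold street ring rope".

Scanning the 49 overlapping 4-gram windows for "gold street ring rope":
  position 3–6: gold street ring rope
  position 8–11: gold street ring rope
  position 22–25: gold street ring rope
  position 30–33: gold street ring rope
  position 35–38: gold street ring rope

5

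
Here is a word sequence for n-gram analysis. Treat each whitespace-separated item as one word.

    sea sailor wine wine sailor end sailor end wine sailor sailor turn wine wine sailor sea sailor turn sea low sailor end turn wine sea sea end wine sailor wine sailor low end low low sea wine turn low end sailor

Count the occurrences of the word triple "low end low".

Scanning the 39 overlapping trigram windows for "low end low":
  position 32–34: low end low

1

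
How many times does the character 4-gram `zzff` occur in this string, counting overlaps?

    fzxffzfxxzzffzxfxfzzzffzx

2

Sliding a length-4 window over the 25 characters (22 positions):
  position 10–13: zzff
  position 20–23: zzff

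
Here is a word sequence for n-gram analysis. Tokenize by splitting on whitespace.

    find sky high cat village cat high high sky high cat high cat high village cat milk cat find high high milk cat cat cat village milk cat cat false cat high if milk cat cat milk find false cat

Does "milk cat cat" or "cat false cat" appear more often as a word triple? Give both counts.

"milk cat cat": 3 occurrences
"cat false cat": 1 occurrence

"milk cat cat" (3 vs 1)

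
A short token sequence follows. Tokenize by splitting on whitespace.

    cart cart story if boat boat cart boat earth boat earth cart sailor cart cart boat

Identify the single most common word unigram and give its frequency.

Unigram frequencies (highest first):
  cart: 6
  boat: 5
  earth: 2
  story: 1
  if: 1
  sailor: 1

"cart", 6 times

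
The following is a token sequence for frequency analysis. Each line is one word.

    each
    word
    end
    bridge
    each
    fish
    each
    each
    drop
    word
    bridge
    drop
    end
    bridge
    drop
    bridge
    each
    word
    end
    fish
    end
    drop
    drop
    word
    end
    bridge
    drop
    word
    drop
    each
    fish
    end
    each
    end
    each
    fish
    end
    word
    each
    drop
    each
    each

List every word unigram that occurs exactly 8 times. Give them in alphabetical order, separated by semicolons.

Unigram counts meeting the condition (exactly 8 times):
  drop: 8
  end: 8

drop; end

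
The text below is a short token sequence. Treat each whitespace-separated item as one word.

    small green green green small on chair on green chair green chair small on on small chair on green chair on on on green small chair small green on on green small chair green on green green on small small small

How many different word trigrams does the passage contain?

34

41 tokens → 39 trigram windows in total.
Repeated trigrams (each contributes count−1 duplicates):
  chair on green: 2
  green small chair: 2
  on green chair: 2
  on green small: 2
  on on green: 2
5 duplicate windows → 39 − 5 = 34 distinct.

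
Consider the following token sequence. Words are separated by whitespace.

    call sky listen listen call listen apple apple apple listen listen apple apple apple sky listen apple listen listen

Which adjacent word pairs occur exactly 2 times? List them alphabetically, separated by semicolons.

apple listen; sky listen

Bigram counts meeting the condition (exactly 2 times):
  apple listen: 2
  sky listen: 2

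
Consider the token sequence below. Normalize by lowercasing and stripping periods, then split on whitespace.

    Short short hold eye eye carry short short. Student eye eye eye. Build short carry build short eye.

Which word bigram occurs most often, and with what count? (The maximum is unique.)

Bigram frequencies (highest first):
  eye eye: 3
  short short: 2
  build short: 2
  short hold: 1
  hold eye: 1
  eye carry: 1
  … (7 more, each ≤ 1)

"eye eye", 3 times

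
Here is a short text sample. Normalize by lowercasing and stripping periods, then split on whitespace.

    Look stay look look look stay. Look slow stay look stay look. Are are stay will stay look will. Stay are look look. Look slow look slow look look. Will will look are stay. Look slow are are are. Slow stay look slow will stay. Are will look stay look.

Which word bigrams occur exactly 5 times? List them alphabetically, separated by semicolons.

look look; look slow

Bigram counts meeting the condition (exactly 5 times):
  look look: 5
  look slow: 5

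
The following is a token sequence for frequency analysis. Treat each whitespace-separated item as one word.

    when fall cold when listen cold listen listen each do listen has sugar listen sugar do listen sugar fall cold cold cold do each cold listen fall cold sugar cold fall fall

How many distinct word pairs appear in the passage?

25

32 tokens → 31 bigram windows in total.
Repeated bigrams (each contributes count−1 duplicates):
  fall cold: 3
  cold cold: 2
  cold listen: 2
  do listen: 2
  listen sugar: 2
6 duplicate windows → 31 − 6 = 25 distinct.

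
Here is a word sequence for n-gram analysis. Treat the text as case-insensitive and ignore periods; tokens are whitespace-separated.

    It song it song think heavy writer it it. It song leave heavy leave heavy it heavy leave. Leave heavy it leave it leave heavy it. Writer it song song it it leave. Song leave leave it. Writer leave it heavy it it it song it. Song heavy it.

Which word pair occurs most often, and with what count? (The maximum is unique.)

Bigram frequencies (highest first):
  it song: 6
  it it: 5
  heavy it: 5
  leave heavy: 4
  song it: 3
  it leave: 3
  … (14 more, each ≤ 3)

"it song", 6 times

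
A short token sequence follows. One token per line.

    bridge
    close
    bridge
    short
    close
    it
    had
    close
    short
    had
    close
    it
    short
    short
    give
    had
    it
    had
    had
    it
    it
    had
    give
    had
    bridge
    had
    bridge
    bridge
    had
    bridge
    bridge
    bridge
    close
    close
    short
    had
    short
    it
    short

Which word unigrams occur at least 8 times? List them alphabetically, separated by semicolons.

Unigram counts meeting the condition (at least 8 times):
  bridge: 8
  had: 10

bridge; had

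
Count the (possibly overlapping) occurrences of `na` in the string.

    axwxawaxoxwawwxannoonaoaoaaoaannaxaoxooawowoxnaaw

Sliding a length-2 window over the 49 characters (48 positions):
  position 21–22: na
  position 32–33: na
  position 46–47: na

3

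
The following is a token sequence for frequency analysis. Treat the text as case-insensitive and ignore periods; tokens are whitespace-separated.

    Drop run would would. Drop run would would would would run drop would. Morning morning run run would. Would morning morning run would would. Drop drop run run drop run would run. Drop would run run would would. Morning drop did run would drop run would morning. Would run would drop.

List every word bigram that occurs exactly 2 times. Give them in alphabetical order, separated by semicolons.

drop would; morning morning; morning run

Bigram counts meeting the condition (exactly 2 times):
  drop would: 2
  morning morning: 2
  morning run: 2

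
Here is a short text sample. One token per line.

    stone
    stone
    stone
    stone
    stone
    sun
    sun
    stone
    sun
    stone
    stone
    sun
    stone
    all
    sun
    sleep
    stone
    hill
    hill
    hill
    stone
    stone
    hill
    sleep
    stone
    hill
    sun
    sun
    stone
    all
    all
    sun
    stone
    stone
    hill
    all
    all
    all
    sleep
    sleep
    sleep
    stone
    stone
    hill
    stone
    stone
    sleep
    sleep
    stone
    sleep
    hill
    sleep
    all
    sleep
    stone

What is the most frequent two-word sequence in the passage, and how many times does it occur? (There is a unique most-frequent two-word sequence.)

Bigram frequencies (highest first):
  stone stone: 9
  sun stone: 5
  sleep stone: 5
  stone hill: 5
  stone sun: 3
  all all: 3
  … (14 more, each ≤ 3)

"stone stone", 9 times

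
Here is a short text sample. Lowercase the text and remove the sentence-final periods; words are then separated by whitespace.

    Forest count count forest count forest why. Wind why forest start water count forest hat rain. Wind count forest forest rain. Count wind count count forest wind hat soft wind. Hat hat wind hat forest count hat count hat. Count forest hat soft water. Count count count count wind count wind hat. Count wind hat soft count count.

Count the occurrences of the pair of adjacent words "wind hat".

Scanning the 57 overlapping bigram windows for "wind hat":
  position 27–28: wind hat
  position 30–31: wind hat
  position 33–34: wind hat
  position 51–52: wind hat
  position 54–55: wind hat

5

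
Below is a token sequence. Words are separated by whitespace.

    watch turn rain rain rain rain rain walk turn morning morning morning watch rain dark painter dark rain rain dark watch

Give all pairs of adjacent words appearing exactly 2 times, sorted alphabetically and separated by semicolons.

morning morning; rain dark

Bigram counts meeting the condition (exactly 2 times):
  morning morning: 2
  rain dark: 2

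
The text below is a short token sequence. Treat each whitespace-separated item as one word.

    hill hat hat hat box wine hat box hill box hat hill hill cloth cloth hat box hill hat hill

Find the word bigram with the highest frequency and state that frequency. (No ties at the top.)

"hat box", 3 times

Bigram frequencies (highest first):
  hat box: 3
  hill hat: 2
  hat hat: 2
  box hill: 2
  hat hill: 2
  box wine: 1
  … (7 more, each ≤ 1)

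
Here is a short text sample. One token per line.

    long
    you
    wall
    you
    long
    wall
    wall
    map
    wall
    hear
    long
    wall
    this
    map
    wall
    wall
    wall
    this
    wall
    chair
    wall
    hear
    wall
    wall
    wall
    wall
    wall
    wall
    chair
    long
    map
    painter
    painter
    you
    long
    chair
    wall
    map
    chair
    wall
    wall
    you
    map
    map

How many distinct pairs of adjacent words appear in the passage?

25

44 tokens → 43 bigram windows in total.
Repeated bigrams (each contributes count−1 duplicates):
  wall wall: 9
  chair wall: 3
  long wall: 2
  map wall: 2
  wall chair: 2
  wall hear: 2
  wall map: 2
  wall this: 2
  … (2 more repeated)
18 duplicate windows → 43 − 18 = 25 distinct.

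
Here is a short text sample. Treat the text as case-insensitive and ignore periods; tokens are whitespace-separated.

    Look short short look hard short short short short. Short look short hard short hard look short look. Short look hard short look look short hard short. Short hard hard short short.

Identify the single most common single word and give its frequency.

Unigram frequencies (highest first):
  short: 17
  look: 8
  hard: 7

"short", 17 times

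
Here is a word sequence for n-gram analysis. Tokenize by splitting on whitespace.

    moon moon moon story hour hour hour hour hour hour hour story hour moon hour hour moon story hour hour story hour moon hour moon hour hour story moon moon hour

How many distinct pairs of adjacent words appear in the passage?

31 tokens → 30 bigram windows in total.
Repeated bigrams (each contributes count−1 duplicates):
  hour hour: 9
  hour moon: 4
  moon hour: 4
  story hour: 4
  hour story: 3
  moon moon: 3
  moon story: 2
22 duplicate windows → 30 − 22 = 8 distinct.

8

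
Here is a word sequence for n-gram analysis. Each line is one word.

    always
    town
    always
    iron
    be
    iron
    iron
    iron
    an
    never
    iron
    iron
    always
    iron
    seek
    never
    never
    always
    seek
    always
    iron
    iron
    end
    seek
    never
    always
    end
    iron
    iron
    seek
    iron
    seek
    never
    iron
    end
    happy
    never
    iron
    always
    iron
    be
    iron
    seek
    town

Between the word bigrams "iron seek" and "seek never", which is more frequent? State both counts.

"iron seek": 4 occurrences
"seek never": 3 occurrences

"iron seek" (4 vs 3)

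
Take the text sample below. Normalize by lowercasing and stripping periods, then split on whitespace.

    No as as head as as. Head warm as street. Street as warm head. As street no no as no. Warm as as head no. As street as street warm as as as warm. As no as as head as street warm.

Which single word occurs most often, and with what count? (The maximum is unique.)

"as", 19 times

Unigram frequencies (highest first):
  as: 19
  no: 6
  warm: 6
  street: 6
  head: 5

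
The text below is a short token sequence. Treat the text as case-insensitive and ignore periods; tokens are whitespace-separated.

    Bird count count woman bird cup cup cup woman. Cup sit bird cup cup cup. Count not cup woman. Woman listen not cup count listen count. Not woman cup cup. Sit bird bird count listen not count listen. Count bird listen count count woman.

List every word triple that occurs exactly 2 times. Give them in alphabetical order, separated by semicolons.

Trigram counts meeting the condition (exactly 2 times):
  bird cup cup: 2
  count count woman: 2
  count listen count: 2
  cup cup cup: 2
  cup sit bird: 2

bird cup cup; count count woman; count listen count; cup cup cup; cup sit bird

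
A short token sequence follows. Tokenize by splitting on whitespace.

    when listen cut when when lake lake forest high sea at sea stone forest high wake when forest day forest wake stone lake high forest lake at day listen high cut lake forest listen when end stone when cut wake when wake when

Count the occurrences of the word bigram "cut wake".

1

Scanning the 42 overlapping bigram windows for "cut wake":
  position 39–40: cut wake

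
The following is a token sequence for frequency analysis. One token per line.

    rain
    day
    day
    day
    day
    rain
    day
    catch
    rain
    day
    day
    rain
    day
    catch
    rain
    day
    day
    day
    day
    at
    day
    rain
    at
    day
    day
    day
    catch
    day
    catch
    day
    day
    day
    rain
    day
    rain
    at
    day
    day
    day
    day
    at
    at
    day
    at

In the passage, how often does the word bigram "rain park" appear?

Scanning the 43 overlapping bigram windows for "rain park":
  (none found)

0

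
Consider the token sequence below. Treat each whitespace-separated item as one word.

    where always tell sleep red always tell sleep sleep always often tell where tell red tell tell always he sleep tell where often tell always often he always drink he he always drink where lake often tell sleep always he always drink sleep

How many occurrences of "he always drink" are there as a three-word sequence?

3

Scanning the 41 overlapping trigram windows for "he always drink":
  position 27–29: he always drink
  position 31–33: he always drink
  position 40–42: he always drink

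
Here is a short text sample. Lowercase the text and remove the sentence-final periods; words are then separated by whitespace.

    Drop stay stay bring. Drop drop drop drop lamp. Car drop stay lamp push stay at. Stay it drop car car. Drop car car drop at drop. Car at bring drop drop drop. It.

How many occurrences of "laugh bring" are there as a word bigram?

Scanning the 33 overlapping bigram windows for "laugh bring":
  (none found)

0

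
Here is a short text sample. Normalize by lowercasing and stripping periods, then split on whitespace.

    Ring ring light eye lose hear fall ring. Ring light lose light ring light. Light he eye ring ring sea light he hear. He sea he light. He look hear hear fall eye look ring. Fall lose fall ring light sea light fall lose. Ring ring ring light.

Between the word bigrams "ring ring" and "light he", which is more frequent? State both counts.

"ring ring": 5 occurrences
"light he": 3 occurrences

"ring ring" (5 vs 3)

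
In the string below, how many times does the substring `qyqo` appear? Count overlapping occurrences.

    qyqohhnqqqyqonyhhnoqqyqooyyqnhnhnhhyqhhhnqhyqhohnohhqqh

Sliding a length-4 window over the 55 characters (52 positions):
  position 1–4: qyqo
  position 10–13: qyqo
  position 21–24: qyqo

3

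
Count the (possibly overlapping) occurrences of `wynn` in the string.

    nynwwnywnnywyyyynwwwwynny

Sliding a length-4 window over the 25 characters (22 positions):
  position 21–24: wynn

1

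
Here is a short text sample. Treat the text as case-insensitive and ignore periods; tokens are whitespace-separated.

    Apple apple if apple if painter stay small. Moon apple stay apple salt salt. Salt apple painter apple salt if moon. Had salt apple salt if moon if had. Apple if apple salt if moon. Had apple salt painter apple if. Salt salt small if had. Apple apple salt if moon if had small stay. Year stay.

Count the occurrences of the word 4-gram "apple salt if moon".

Scanning the 54 overlapping 4-gram windows for "apple salt if moon":
  position 18–21: apple salt if moon
  position 24–27: apple salt if moon
  position 32–35: apple salt if moon
  position 48–51: apple salt if moon

4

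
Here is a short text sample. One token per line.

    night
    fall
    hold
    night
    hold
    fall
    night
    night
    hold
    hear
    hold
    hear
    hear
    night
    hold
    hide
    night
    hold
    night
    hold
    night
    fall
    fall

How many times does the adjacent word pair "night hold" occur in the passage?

5

Scanning the 22 overlapping bigram windows for "night hold":
  position 4–5: night hold
  position 8–9: night hold
  position 14–15: night hold
  position 17–18: night hold
  position 19–20: night hold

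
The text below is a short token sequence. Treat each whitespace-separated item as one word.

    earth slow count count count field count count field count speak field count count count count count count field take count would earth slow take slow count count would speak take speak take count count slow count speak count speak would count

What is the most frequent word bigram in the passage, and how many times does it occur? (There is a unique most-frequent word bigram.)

Bigram frequencies (highest first):
  count count: 10
  slow count: 3
  count field: 3
  field count: 3
  count speak: 3
  earth slow: 2
  … (14 more, each ≤ 2)

"count count", 10 times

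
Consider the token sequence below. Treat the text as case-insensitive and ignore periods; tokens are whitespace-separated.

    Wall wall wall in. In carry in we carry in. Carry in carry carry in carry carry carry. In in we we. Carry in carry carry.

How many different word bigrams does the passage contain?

9

26 tokens → 25 bigram windows in total.
Repeated bigrams (each contributes count−1 duplicates):
  carry in: 6
  in carry: 5
  carry carry: 4
  in in: 2
  in we: 2
  wall wall: 2
  we carry: 2
16 duplicate windows → 25 − 16 = 9 distinct.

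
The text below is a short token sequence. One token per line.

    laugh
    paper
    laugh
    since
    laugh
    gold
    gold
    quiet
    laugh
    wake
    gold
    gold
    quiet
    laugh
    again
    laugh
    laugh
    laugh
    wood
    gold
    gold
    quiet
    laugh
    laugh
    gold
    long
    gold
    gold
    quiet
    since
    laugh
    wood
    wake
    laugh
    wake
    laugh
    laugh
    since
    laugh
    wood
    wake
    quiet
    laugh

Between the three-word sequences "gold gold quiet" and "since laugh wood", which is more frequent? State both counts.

"gold gold quiet" (4 vs 2)

"gold gold quiet": 4 occurrences
"since laugh wood": 2 occurrences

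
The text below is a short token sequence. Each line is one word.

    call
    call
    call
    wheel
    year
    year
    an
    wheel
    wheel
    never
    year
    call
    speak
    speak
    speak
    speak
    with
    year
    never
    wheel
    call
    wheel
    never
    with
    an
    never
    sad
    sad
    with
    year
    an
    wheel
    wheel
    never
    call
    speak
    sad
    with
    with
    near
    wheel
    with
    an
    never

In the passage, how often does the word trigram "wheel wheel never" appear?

Scanning the 42 overlapping trigram windows for "wheel wheel never":
  position 8–10: wheel wheel never
  position 32–34: wheel wheel never

2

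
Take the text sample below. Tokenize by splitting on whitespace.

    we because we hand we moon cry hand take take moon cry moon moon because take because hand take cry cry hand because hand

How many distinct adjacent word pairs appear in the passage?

19

24 tokens → 23 bigram windows in total.
Repeated bigrams (each contributes count−1 duplicates):
  because hand: 2
  cry hand: 2
  hand take: 2
  moon cry: 2
4 duplicate windows → 23 − 4 = 19 distinct.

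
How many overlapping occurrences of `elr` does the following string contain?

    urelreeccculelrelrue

3

Sliding a length-3 window over the 20 characters (18 positions):
  position 3–5: elr
  position 13–15: elr
  position 16–18: elr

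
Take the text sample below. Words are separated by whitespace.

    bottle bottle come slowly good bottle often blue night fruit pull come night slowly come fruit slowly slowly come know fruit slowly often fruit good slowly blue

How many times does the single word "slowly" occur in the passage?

Scanning the 27 tokens for "slowly":
  position 4: slowly
  position 14: slowly
  position 17: slowly
  position 18: slowly
  position 22: slowly
  position 26: slowly

6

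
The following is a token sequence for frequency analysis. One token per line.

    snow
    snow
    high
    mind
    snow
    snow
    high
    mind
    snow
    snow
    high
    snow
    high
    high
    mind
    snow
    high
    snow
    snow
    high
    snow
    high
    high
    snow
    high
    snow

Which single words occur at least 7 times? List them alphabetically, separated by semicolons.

Unigram counts meeting the condition (at least 7 times):
  high: 10
  snow: 13

high; snow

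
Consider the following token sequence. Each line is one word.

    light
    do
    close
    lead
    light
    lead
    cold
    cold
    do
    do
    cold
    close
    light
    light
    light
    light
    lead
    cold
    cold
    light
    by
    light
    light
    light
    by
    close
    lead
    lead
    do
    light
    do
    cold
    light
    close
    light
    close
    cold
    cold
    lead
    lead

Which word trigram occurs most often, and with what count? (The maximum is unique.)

Trigram frequencies (highest first):
  light light light: 3
  light lead cold: 2
  lead cold cold: 2
  light do close: 1
  do close lead: 1
  close lead light: 1
  … (28 more, each ≤ 1)

"light light light", 3 times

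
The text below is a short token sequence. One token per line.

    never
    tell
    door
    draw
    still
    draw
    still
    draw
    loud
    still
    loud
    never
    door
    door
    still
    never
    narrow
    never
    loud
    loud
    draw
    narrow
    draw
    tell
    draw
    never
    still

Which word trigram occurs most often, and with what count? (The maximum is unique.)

Trigram frequencies (highest first):
  draw still draw: 2
  never tell door: 1
  tell door draw: 1
  door draw still: 1
  still draw still: 1
  still draw loud: 1
  … (18 more, each ≤ 1)

"draw still draw", 2 times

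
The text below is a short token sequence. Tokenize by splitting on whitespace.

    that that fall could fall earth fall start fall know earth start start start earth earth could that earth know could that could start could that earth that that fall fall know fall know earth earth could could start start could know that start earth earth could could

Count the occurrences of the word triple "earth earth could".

Scanning the 46 overlapping trigram windows for "earth earth could":
  position 15–17: earth earth could
  position 35–37: earth earth could
  position 45–47: earth earth could

3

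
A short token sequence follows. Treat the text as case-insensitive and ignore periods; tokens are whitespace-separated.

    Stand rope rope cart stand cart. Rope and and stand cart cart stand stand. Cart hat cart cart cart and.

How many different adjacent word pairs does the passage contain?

20 tokens → 19 bigram windows in total.
Repeated bigrams (each contributes count−1 duplicates):
  cart cart: 3
  stand cart: 3
  cart stand: 2
5 duplicate windows → 19 − 5 = 14 distinct.

14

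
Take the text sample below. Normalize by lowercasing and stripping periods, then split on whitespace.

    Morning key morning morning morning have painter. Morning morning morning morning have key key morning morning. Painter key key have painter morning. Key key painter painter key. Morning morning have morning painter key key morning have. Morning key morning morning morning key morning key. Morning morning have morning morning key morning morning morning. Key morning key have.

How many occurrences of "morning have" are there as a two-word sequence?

5

Scanning the 56 overlapping bigram windows for "morning have":
  position 5–6: morning have
  position 11–12: morning have
  position 29–30: morning have
  position 35–36: morning have
  position 46–47: morning have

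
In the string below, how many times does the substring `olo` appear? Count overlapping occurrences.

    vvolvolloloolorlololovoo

4

Sliding a length-3 window over the 24 characters (22 positions):
  position 9–11: olo
  position 12–14: olo
  position 17–19: olo
  position 19–21: olo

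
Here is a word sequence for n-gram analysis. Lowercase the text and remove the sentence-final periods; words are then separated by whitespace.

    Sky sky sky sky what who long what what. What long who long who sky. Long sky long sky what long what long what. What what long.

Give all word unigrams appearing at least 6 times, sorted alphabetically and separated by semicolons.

long; sky; what

Unigram counts meeting the condition (at least 6 times):
  long: 8
  sky: 7
  what: 9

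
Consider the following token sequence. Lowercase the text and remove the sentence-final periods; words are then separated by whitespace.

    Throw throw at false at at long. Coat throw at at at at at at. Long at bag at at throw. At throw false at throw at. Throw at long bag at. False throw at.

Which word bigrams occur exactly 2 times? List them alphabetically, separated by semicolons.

at false; bag at; false at

Bigram counts meeting the condition (exactly 2 times):
  at false: 2
  bag at: 2
  false at: 2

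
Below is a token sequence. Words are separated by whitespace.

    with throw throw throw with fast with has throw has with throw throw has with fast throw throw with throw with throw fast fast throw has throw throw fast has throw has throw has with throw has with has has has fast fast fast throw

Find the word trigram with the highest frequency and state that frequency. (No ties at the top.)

"throw has with", 4 times

Trigram frequencies (highest first):
  throw has with: 4
  has throw has: 3
  with throw throw: 2
  throw throw with: 2
  has with throw: 2
  throw with throw: 2
  … (26 more, each ≤ 2)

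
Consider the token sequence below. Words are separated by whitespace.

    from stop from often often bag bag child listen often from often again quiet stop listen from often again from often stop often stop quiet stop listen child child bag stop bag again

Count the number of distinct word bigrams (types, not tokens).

25

33 tokens → 32 bigram windows in total.
Repeated bigrams (each contributes count−1 duplicates):
  from often: 4
  often again: 2
  often stop: 2
  quiet stop: 2
  stop listen: 2
7 duplicate windows → 32 − 7 = 25 distinct.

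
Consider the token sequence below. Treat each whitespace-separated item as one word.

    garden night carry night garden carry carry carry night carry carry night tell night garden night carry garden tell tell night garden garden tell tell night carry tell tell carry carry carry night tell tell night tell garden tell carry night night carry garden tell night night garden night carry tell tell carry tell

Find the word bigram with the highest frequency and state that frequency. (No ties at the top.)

Bigram frequencies (highest first):
  night carry: 6
  carry night: 5
  carry carry: 5
  tell night: 5
  tell tell: 5
  night garden: 4
  … (10 more, each ≤ 4)

"night carry", 6 times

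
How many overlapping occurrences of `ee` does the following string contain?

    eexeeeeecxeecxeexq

Sliding a length-2 window over the 18 characters (17 positions):
  position 1–2: ee
  position 4–5: ee
  position 5–6: ee
  position 6–7: ee
  position 7–8: ee
  position 11–12: ee
  position 15–16: ee

7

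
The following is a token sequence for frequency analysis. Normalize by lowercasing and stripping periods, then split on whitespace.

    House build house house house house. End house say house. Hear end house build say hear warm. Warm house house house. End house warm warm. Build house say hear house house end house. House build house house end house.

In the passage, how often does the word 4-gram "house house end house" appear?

4

Scanning the 36 overlapping 4-gram windows for "house house end house":
  position 5–8: house house end house
  position 20–23: house house end house
  position 30–33: house house end house
  position 36–39: house house end house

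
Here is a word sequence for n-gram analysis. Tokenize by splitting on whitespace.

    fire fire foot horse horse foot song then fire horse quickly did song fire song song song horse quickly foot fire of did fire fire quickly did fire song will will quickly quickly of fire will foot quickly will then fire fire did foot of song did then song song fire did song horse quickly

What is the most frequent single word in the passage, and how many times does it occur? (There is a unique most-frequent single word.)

Unigram frequencies (highest first):
  fire: 12
  song: 10
  quickly: 7
  did: 6
  foot: 5
  horse: 5
  … (3 more, each ≤ 4)

"fire", 12 times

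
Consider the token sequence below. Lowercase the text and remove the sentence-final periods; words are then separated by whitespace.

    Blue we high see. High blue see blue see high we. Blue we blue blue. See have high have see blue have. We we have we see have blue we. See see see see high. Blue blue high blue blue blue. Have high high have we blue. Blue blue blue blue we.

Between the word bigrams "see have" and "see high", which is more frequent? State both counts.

"see have": 2 occurrences
"see high": 3 occurrences

"see high" (3 vs 2)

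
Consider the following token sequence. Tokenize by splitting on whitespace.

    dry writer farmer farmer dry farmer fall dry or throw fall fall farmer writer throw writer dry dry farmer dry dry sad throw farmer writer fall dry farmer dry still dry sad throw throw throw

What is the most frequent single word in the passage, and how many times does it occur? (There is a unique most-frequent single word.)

"dry", 10 times

Unigram frequencies (highest first):
  dry: 10
  farmer: 7
  throw: 6
  writer: 4
  fall: 4
  sad: 2
  … (2 more, each ≤ 1)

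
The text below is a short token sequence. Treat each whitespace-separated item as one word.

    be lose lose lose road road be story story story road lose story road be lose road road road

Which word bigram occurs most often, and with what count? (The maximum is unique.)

Bigram frequencies (highest first):
  road road: 3
  be lose: 2
  lose lose: 2
  lose road: 2
  road be: 2
  story story: 2
  … (4 more, each ≤ 2)

"road road", 3 times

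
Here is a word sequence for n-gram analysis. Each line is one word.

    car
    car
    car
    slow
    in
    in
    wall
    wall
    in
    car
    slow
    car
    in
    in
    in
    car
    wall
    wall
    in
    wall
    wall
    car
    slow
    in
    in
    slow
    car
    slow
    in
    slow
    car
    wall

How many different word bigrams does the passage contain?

32 tokens → 31 bigram windows in total.
Repeated bigrams (each contributes count−1 duplicates):
  car slow: 4
  in in: 4
  slow car: 3
  slow in: 3
  wall wall: 3
  car car: 2
  car wall: 2
  in car: 2
  … (3 more repeated)
18 duplicate windows → 31 − 18 = 13 distinct.

13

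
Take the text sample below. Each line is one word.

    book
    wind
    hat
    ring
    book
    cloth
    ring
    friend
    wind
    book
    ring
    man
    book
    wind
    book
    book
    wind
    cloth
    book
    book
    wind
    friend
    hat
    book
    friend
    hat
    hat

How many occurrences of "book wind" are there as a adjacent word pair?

Scanning the 26 overlapping bigram windows for "book wind":
  position 1–2: book wind
  position 13–14: book wind
  position 16–17: book wind
  position 20–21: book wind

4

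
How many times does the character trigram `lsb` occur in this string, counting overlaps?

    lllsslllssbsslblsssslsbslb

Sliding a length-3 window over the 26 characters (24 positions):
  position 21–23: lsb

1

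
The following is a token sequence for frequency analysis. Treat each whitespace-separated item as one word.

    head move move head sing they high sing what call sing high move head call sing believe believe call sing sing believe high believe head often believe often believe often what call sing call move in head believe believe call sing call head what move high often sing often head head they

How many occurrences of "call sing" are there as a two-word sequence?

Scanning the 51 overlapping bigram windows for "call sing":
  position 10–11: call sing
  position 15–16: call sing
  position 19–20: call sing
  position 32–33: call sing
  position 40–41: call sing

5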